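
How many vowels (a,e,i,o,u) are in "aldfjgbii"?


Input: aldfjgbii
Checking each character:
  'a' at position 0: vowel (running total: 1)
  'l' at position 1: consonant
  'd' at position 2: consonant
  'f' at position 3: consonant
  'j' at position 4: consonant
  'g' at position 5: consonant
  'b' at position 6: consonant
  'i' at position 7: vowel (running total: 2)
  'i' at position 8: vowel (running total: 3)
Total vowels: 3

3


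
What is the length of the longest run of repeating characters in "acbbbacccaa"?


Input: "acbbbacccaa"
Scanning for longest run:
  Position 1 ('c'): new char, reset run to 1
  Position 2 ('b'): new char, reset run to 1
  Position 3 ('b'): continues run of 'b', length=2
  Position 4 ('b'): continues run of 'b', length=3
  Position 5 ('a'): new char, reset run to 1
  Position 6 ('c'): new char, reset run to 1
  Position 7 ('c'): continues run of 'c', length=2
  Position 8 ('c'): continues run of 'c', length=3
  Position 9 ('a'): new char, reset run to 1
  Position 10 ('a'): continues run of 'a', length=2
Longest run: 'b' with length 3

3


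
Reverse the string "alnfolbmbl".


Input: alnfolbmbl
Reading characters right to left:
  Position 9: 'l'
  Position 8: 'b'
  Position 7: 'm'
  Position 6: 'b'
  Position 5: 'l'
  Position 4: 'o'
  Position 3: 'f'
  Position 2: 'n'
  Position 1: 'l'
  Position 0: 'a'
Reversed: lbmblofnla

lbmblofnla


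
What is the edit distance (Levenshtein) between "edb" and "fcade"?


Computing edit distance: "edb" -> "fcade"
DP table:
           f    c    a    d    e
      0    1    2    3    4    5
  e   1    1    2    3    4    4
  d   2    2    2    3    3    4
  b   3    3    3    3    4    4
Edit distance = dp[3][5] = 4

4


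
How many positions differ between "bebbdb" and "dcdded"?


Comparing "bebbdb" and "dcdded" position by position:
  Position 0: 'b' vs 'd' => DIFFER
  Position 1: 'e' vs 'c' => DIFFER
  Position 2: 'b' vs 'd' => DIFFER
  Position 3: 'b' vs 'd' => DIFFER
  Position 4: 'd' vs 'e' => DIFFER
  Position 5: 'b' vs 'd' => DIFFER
Positions that differ: 6

6


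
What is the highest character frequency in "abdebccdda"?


Input: abdebccdda
Character counts:
  'a': 2
  'b': 2
  'c': 2
  'd': 3
  'e': 1
Maximum frequency: 3

3


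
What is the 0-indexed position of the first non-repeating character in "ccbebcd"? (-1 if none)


Input: ccbebcd
Character frequencies:
  'b': 2
  'c': 3
  'd': 1
  'e': 1
Scanning left to right for freq == 1:
  Position 0 ('c'): freq=3, skip
  Position 1 ('c'): freq=3, skip
  Position 2 ('b'): freq=2, skip
  Position 3 ('e'): unique! => answer = 3

3


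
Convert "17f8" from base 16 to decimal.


Input: "17f8" in base 16
Positional expansion:
  Digit '1' (value 1) x 16^3 = 4096
  Digit '7' (value 7) x 16^2 = 1792
  Digit 'f' (value 15) x 16^1 = 240
  Digit '8' (value 8) x 16^0 = 8
Sum = 6136

6136


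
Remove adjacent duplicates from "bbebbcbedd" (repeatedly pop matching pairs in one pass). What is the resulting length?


Input: bbebbcbedd
Stack-based adjacent duplicate removal:
  Read 'b': push. Stack: b
  Read 'b': matches stack top 'b' => pop. Stack: (empty)
  Read 'e': push. Stack: e
  Read 'b': push. Stack: eb
  Read 'b': matches stack top 'b' => pop. Stack: e
  Read 'c': push. Stack: ec
  Read 'b': push. Stack: ecb
  Read 'e': push. Stack: ecbe
  Read 'd': push. Stack: ecbed
  Read 'd': matches stack top 'd' => pop. Stack: ecbe
Final stack: "ecbe" (length 4)

4


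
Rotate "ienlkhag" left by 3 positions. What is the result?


Input: "ienlkhag", rotate left by 3
First 3 characters: "ien"
Remaining characters: "lkhag"
Concatenate remaining + first: "lkhag" + "ien" = "lkhagien"

lkhagien


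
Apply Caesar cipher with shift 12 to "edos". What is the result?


Caesar cipher: shift "edos" by 12
  'e' (pos 4) + 12 = pos 16 = 'q'
  'd' (pos 3) + 12 = pos 15 = 'p'
  'o' (pos 14) + 12 = pos 0 = 'a'
  's' (pos 18) + 12 = pos 4 = 'e'
Result: qpae

qpae


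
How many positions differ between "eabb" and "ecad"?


Comparing "eabb" and "ecad" position by position:
  Position 0: 'e' vs 'e' => same
  Position 1: 'a' vs 'c' => DIFFER
  Position 2: 'b' vs 'a' => DIFFER
  Position 3: 'b' vs 'd' => DIFFER
Positions that differ: 3

3


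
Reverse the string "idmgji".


Input: idmgji
Reading characters right to left:
  Position 5: 'i'
  Position 4: 'j'
  Position 3: 'g'
  Position 2: 'm'
  Position 1: 'd'
  Position 0: 'i'
Reversed: ijgmdi

ijgmdi


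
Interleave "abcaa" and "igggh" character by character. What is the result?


Interleaving "abcaa" and "igggh":
  Position 0: 'a' from first, 'i' from second => "ai"
  Position 1: 'b' from first, 'g' from second => "bg"
  Position 2: 'c' from first, 'g' from second => "cg"
  Position 3: 'a' from first, 'g' from second => "ag"
  Position 4: 'a' from first, 'h' from second => "ah"
Result: aibgcgagah

aibgcgagah


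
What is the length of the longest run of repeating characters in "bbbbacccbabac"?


Input: "bbbbacccbabac"
Scanning for longest run:
  Position 1 ('b'): continues run of 'b', length=2
  Position 2 ('b'): continues run of 'b', length=3
  Position 3 ('b'): continues run of 'b', length=4
  Position 4 ('a'): new char, reset run to 1
  Position 5 ('c'): new char, reset run to 1
  Position 6 ('c'): continues run of 'c', length=2
  Position 7 ('c'): continues run of 'c', length=3
  Position 8 ('b'): new char, reset run to 1
  Position 9 ('a'): new char, reset run to 1
  Position 10 ('b'): new char, reset run to 1
  Position 11 ('a'): new char, reset run to 1
  Position 12 ('c'): new char, reset run to 1
Longest run: 'b' with length 4

4


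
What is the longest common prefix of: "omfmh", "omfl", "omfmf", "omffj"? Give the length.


Words: omfmh, omfl, omfmf, omffj
  Position 0: all 'o' => match
  Position 1: all 'm' => match
  Position 2: all 'f' => match
  Position 3: ('m', 'l', 'm', 'f') => mismatch, stop
LCP = "omf" (length 3)

3


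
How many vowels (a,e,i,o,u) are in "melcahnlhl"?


Input: melcahnlhl
Checking each character:
  'm' at position 0: consonant
  'e' at position 1: vowel (running total: 1)
  'l' at position 2: consonant
  'c' at position 3: consonant
  'a' at position 4: vowel (running total: 2)
  'h' at position 5: consonant
  'n' at position 6: consonant
  'l' at position 7: consonant
  'h' at position 8: consonant
  'l' at position 9: consonant
Total vowels: 2

2


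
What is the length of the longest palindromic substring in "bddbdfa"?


Input: "bddbdfa"
Checking substrings for palindromes:
  [0:4] "bddb" (len 4) => palindrome
  [2:5] "dbd" (len 3) => palindrome
  [1:3] "dd" (len 2) => palindrome
Longest palindromic substring: "bddb" with length 4

4


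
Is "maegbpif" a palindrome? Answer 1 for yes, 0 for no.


Input: maegbpif
Reversed: fipbgeam
  Compare pos 0 ('m') with pos 7 ('f'): MISMATCH
  Compare pos 1 ('a') with pos 6 ('i'): MISMATCH
  Compare pos 2 ('e') with pos 5 ('p'): MISMATCH
  Compare pos 3 ('g') with pos 4 ('b'): MISMATCH
Result: not a palindrome

0


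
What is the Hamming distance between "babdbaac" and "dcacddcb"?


Comparing "babdbaac" and "dcacddcb" position by position:
  Position 0: 'b' vs 'd' => differ
  Position 1: 'a' vs 'c' => differ
  Position 2: 'b' vs 'a' => differ
  Position 3: 'd' vs 'c' => differ
  Position 4: 'b' vs 'd' => differ
  Position 5: 'a' vs 'd' => differ
  Position 6: 'a' vs 'c' => differ
  Position 7: 'c' vs 'b' => differ
Total differences (Hamming distance): 8

8


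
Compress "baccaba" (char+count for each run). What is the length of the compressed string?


Input: baccaba
Runs:
  'b' x 1 => "b1"
  'a' x 1 => "a1"
  'c' x 2 => "c2"
  'a' x 1 => "a1"
  'b' x 1 => "b1"
  'a' x 1 => "a1"
Compressed: "b1a1c2a1b1a1"
Compressed length: 12

12


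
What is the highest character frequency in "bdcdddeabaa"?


Input: bdcdddeabaa
Character counts:
  'a': 3
  'b': 2
  'c': 1
  'd': 4
  'e': 1
Maximum frequency: 4

4


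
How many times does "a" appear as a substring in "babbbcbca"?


Searching for "a" in "babbbcbca"
Scanning each position:
  Position 0: "b" => no
  Position 1: "a" => MATCH
  Position 2: "b" => no
  Position 3: "b" => no
  Position 4: "b" => no
  Position 5: "c" => no
  Position 6: "b" => no
  Position 7: "c" => no
  Position 8: "a" => MATCH
Total occurrences: 2

2


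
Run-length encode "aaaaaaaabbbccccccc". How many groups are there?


Input: aaaaaaaabbbccccccc
Scanning for consecutive runs:
  Group 1: 'a' x 8 (positions 0-7)
  Group 2: 'b' x 3 (positions 8-10)
  Group 3: 'c' x 7 (positions 11-17)
Total groups: 3

3


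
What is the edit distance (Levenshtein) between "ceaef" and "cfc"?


Computing edit distance: "ceaef" -> "cfc"
DP table:
           c    f    c
      0    1    2    3
  c   1    0    1    2
  e   2    1    1    2
  a   3    2    2    2
  e   4    3    3    3
  f   5    4    3    4
Edit distance = dp[5][3] = 4

4


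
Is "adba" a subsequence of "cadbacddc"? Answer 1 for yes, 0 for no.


Check if "adba" is a subsequence of "cadbacddc"
Greedy scan:
  Position 0 ('c'): no match needed
  Position 1 ('a'): matches sub[0] = 'a'
  Position 2 ('d'): matches sub[1] = 'd'
  Position 3 ('b'): matches sub[2] = 'b'
  Position 4 ('a'): matches sub[3] = 'a'
  Position 5 ('c'): no match needed
  Position 6 ('d'): no match needed
  Position 7 ('d'): no match needed
  Position 8 ('c'): no match needed
All 4 characters matched => is a subsequence

1


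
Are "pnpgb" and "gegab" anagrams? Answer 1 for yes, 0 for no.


Strings: "pnpgb", "gegab"
Sorted first:  bgnpp
Sorted second: abegg
Differ at position 0: 'b' vs 'a' => not anagrams

0


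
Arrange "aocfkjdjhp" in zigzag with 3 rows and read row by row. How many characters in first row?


Zigzag "aocfkjdjhp" into 3 rows:
Placing characters:
  'a' => row 0
  'o' => row 1
  'c' => row 2
  'f' => row 1
  'k' => row 0
  'j' => row 1
  'd' => row 2
  'j' => row 1
  'h' => row 0
  'p' => row 1
Rows:
  Row 0: "akh"
  Row 1: "ofjjp"
  Row 2: "cd"
First row length: 3

3


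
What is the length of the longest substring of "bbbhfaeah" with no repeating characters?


Input: "bbbhfaeah"
Sliding window (track last position of each char):
  Position 0 ('b'): window [0,0] length 1 -- new best
  Position 1 ('b'): repeat (last at 0), move window start to 1
  Position 1 ('b'): window [1,1] length 1
  Position 2 ('b'): repeat (last at 1), move window start to 2
  Position 2 ('b'): window [2,2] length 1
  Position 3 ('h'): window [2,3] length 2 -- new best
  Position 4 ('f'): window [2,4] length 3 -- new best
  Position 5 ('a'): window [2,5] length 4 -- new best
  Position 6 ('e'): window [2,6] length 5 -- new best
  Position 7 ('a'): repeat (last at 5), move window start to 6
  Position 7 ('a'): window [6,7] length 2
  Position 8 ('h'): window [6,8] length 3
Longest substring with no repeats: "bhfae" with length 5

5


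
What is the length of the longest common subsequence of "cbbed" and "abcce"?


LCS of "cbbed" and "abcce"
DP table:
           a    b    c    c    e
      0    0    0    0    0    0
  c   0    0    0    1    1    1
  b   0    0    1    1    1    1
  b   0    0    1    1    1    1
  e   0    0    1    1    1    2
  d   0    0    1    1    1    2
LCS length = dp[5][5] = 2

2


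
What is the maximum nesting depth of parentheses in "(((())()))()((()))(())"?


Input: "(((())()))()((()))(())"
Tracking depth:
  Position 0 '(': depth becomes 1
  Position 1 '(': depth becomes 2
  Position 2 '(': depth becomes 3
  Position 3 '(': depth becomes 4
  Position 4 ')': depth becomes 3
  Position 5 ')': depth becomes 2
  Position 6 '(': depth becomes 3
  Position 7 ')': depth becomes 2
  Position 8 ')': depth becomes 1
  Position 9 ')': depth becomes 0
  Position 10 '(': depth becomes 1
  Position 11 ')': depth becomes 0
  Position 12 '(': depth becomes 1
  Position 13 '(': depth becomes 2
  Position 14 '(': depth becomes 3
  Position 15 ')': depth becomes 2
  Position 16 ')': depth becomes 1
  Position 17 ')': depth becomes 0
  Position 18 '(': depth becomes 1
  Position 19 '(': depth becomes 2
  Position 20 ')': depth becomes 1
  Position 21 ')': depth becomes 0
Maximum depth reached: 4

4


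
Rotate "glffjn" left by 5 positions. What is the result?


Input: "glffjn", rotate left by 5
First 5 characters: "glffj"
Remaining characters: "n"
Concatenate remaining + first: "n" + "glffj" = "nglffj"

nglffj


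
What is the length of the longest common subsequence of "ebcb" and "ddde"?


LCS of "ebcb" and "ddde"
DP table:
           d    d    d    e
      0    0    0    0    0
  e   0    0    0    0    1
  b   0    0    0    0    1
  c   0    0    0    0    1
  b   0    0    0    0    1
LCS length = dp[4][4] = 1

1


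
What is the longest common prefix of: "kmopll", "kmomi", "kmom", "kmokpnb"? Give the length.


Words: kmopll, kmomi, kmom, kmokpnb
  Position 0: all 'k' => match
  Position 1: all 'm' => match
  Position 2: all 'o' => match
  Position 3: ('p', 'm', 'm', 'k') => mismatch, stop
LCP = "kmo" (length 3)

3


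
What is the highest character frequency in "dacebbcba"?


Input: dacebbcba
Character counts:
  'a': 2
  'b': 3
  'c': 2
  'd': 1
  'e': 1
Maximum frequency: 3

3


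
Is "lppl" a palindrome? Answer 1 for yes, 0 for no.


Input: lppl
Reversed: lppl
  Compare pos 0 ('l') with pos 3 ('l'): match
  Compare pos 1 ('p') with pos 2 ('p'): match
Result: palindrome

1


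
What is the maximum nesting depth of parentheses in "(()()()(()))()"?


Input: "(()()()(()))()"
Tracking depth:
  Position 0 '(': depth becomes 1
  Position 1 '(': depth becomes 2
  Position 2 ')': depth becomes 1
  Position 3 '(': depth becomes 2
  Position 4 ')': depth becomes 1
  Position 5 '(': depth becomes 2
  Position 6 ')': depth becomes 1
  Position 7 '(': depth becomes 2
  Position 8 '(': depth becomes 3
  Position 9 ')': depth becomes 2
  Position 10 ')': depth becomes 1
  Position 11 ')': depth becomes 0
  Position 12 '(': depth becomes 1
  Position 13 ')': depth becomes 0
Maximum depth reached: 3

3


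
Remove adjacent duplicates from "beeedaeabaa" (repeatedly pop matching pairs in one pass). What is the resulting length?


Input: beeedaeabaa
Stack-based adjacent duplicate removal:
  Read 'b': push. Stack: b
  Read 'e': push. Stack: be
  Read 'e': matches stack top 'e' => pop. Stack: b
  Read 'e': push. Stack: be
  Read 'd': push. Stack: bed
  Read 'a': push. Stack: beda
  Read 'e': push. Stack: bedae
  Read 'a': push. Stack: bedaea
  Read 'b': push. Stack: bedaeab
  Read 'a': push. Stack: bedaeaba
  Read 'a': matches stack top 'a' => pop. Stack: bedaeab
Final stack: "bedaeab" (length 7)

7


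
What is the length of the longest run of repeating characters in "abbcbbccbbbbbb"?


Input: "abbcbbccbbbbbb"
Scanning for longest run:
  Position 1 ('b'): new char, reset run to 1
  Position 2 ('b'): continues run of 'b', length=2
  Position 3 ('c'): new char, reset run to 1
  Position 4 ('b'): new char, reset run to 1
  Position 5 ('b'): continues run of 'b', length=2
  Position 6 ('c'): new char, reset run to 1
  Position 7 ('c'): continues run of 'c', length=2
  Position 8 ('b'): new char, reset run to 1
  Position 9 ('b'): continues run of 'b', length=2
  Position 10 ('b'): continues run of 'b', length=3
  Position 11 ('b'): continues run of 'b', length=4
  Position 12 ('b'): continues run of 'b', length=5
  Position 13 ('b'): continues run of 'b', length=6
Longest run: 'b' with length 6

6


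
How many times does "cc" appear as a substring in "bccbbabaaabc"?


Searching for "cc" in "bccbbabaaabc"
Scanning each position:
  Position 0: "bc" => no
  Position 1: "cc" => MATCH
  Position 2: "cb" => no
  Position 3: "bb" => no
  Position 4: "ba" => no
  Position 5: "ab" => no
  Position 6: "ba" => no
  Position 7: "aa" => no
  Position 8: "aa" => no
  Position 9: "ab" => no
  Position 10: "bc" => no
Total occurrences: 1

1


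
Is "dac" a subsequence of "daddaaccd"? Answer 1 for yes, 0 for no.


Check if "dac" is a subsequence of "daddaaccd"
Greedy scan:
  Position 0 ('d'): matches sub[0] = 'd'
  Position 1 ('a'): matches sub[1] = 'a'
  Position 2 ('d'): no match needed
  Position 3 ('d'): no match needed
  Position 4 ('a'): no match needed
  Position 5 ('a'): no match needed
  Position 6 ('c'): matches sub[2] = 'c'
  Position 7 ('c'): no match needed
  Position 8 ('d'): no match needed
All 3 characters matched => is a subsequence

1


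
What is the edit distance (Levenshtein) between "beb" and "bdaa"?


Computing edit distance: "beb" -> "bdaa"
DP table:
           b    d    a    a
      0    1    2    3    4
  b   1    0    1    2    3
  e   2    1    1    2    3
  b   3    2    2    2    3
Edit distance = dp[3][4] = 3

3


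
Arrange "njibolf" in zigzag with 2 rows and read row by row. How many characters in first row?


Zigzag "njibolf" into 2 rows:
Placing characters:
  'n' => row 0
  'j' => row 1
  'i' => row 0
  'b' => row 1
  'o' => row 0
  'l' => row 1
  'f' => row 0
Rows:
  Row 0: "niof"
  Row 1: "jbl"
First row length: 4

4


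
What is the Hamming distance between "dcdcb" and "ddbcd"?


Comparing "dcdcb" and "ddbcd" position by position:
  Position 0: 'd' vs 'd' => same
  Position 1: 'c' vs 'd' => differ
  Position 2: 'd' vs 'b' => differ
  Position 3: 'c' vs 'c' => same
  Position 4: 'b' vs 'd' => differ
Total differences (Hamming distance): 3

3


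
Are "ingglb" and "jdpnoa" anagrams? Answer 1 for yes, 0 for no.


Strings: "ingglb", "jdpnoa"
Sorted first:  bggiln
Sorted second: adjnop
Differ at position 0: 'b' vs 'a' => not anagrams

0


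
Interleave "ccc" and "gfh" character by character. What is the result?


Interleaving "ccc" and "gfh":
  Position 0: 'c' from first, 'g' from second => "cg"
  Position 1: 'c' from first, 'f' from second => "cf"
  Position 2: 'c' from first, 'h' from second => "ch"
Result: cgcfch

cgcfch


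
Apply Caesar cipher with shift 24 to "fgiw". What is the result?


Caesar cipher: shift "fgiw" by 24
  'f' (pos 5) + 24 = pos 3 = 'd'
  'g' (pos 6) + 24 = pos 4 = 'e'
  'i' (pos 8) + 24 = pos 6 = 'g'
  'w' (pos 22) + 24 = pos 20 = 'u'
Result: degu

degu


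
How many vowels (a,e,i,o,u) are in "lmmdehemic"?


Input: lmmdehemic
Checking each character:
  'l' at position 0: consonant
  'm' at position 1: consonant
  'm' at position 2: consonant
  'd' at position 3: consonant
  'e' at position 4: vowel (running total: 1)
  'h' at position 5: consonant
  'e' at position 6: vowel (running total: 2)
  'm' at position 7: consonant
  'i' at position 8: vowel (running total: 3)
  'c' at position 9: consonant
Total vowels: 3

3


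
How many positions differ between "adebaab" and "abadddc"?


Comparing "adebaab" and "abadddc" position by position:
  Position 0: 'a' vs 'a' => same
  Position 1: 'd' vs 'b' => DIFFER
  Position 2: 'e' vs 'a' => DIFFER
  Position 3: 'b' vs 'd' => DIFFER
  Position 4: 'a' vs 'd' => DIFFER
  Position 5: 'a' vs 'd' => DIFFER
  Position 6: 'b' vs 'c' => DIFFER
Positions that differ: 6

6


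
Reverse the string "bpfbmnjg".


Input: bpfbmnjg
Reading characters right to left:
  Position 7: 'g'
  Position 6: 'j'
  Position 5: 'n'
  Position 4: 'm'
  Position 3: 'b'
  Position 2: 'f'
  Position 1: 'p'
  Position 0: 'b'
Reversed: gjnmbfpb

gjnmbfpb


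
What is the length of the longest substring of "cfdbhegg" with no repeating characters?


Input: "cfdbhegg"
Sliding window (track last position of each char):
  Position 0 ('c'): window [0,0] length 1 -- new best
  Position 1 ('f'): window [0,1] length 2 -- new best
  Position 2 ('d'): window [0,2] length 3 -- new best
  Position 3 ('b'): window [0,3] length 4 -- new best
  Position 4 ('h'): window [0,4] length 5 -- new best
  Position 5 ('e'): window [0,5] length 6 -- new best
  Position 6 ('g'): window [0,6] length 7 -- new best
  Position 7 ('g'): repeat (last at 6), move window start to 7
  Position 7 ('g'): window [7,7] length 1
Longest substring with no repeats: "cfdbheg" with length 7

7


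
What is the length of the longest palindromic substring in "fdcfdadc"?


Input: "fdcfdadc"
Checking substrings for palindromes:
  [4:7] "dad" (len 3) => palindrome
Longest palindromic substring: "dad" with length 3

3


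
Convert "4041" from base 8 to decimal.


Input: "4041" in base 8
Positional expansion:
  Digit '4' (value 4) x 8^3 = 2048
  Digit '0' (value 0) x 8^2 = 0
  Digit '4' (value 4) x 8^1 = 32
  Digit '1' (value 1) x 8^0 = 1
Sum = 2081

2081


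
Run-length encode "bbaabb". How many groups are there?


Input: bbaabb
Scanning for consecutive runs:
  Group 1: 'b' x 2 (positions 0-1)
  Group 2: 'a' x 2 (positions 2-3)
  Group 3: 'b' x 2 (positions 4-5)
Total groups: 3

3


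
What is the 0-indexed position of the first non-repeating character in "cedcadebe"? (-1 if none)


Input: cedcadebe
Character frequencies:
  'a': 1
  'b': 1
  'c': 2
  'd': 2
  'e': 3
Scanning left to right for freq == 1:
  Position 0 ('c'): freq=2, skip
  Position 1 ('e'): freq=3, skip
  Position 2 ('d'): freq=2, skip
  Position 3 ('c'): freq=2, skip
  Position 4 ('a'): unique! => answer = 4

4


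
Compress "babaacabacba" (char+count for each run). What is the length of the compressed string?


Input: babaacabacba
Runs:
  'b' x 1 => "b1"
  'a' x 1 => "a1"
  'b' x 1 => "b1"
  'a' x 2 => "a2"
  'c' x 1 => "c1"
  'a' x 1 => "a1"
  'b' x 1 => "b1"
  'a' x 1 => "a1"
  'c' x 1 => "c1"
  'b' x 1 => "b1"
  'a' x 1 => "a1"
Compressed: "b1a1b1a2c1a1b1a1c1b1a1"
Compressed length: 22

22


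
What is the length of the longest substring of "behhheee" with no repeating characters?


Input: "behhheee"
Sliding window (track last position of each char):
  Position 0 ('b'): window [0,0] length 1 -- new best
  Position 1 ('e'): window [0,1] length 2 -- new best
  Position 2 ('h'): window [0,2] length 3 -- new best
  Position 3 ('h'): repeat (last at 2), move window start to 3
  Position 3 ('h'): window [3,3] length 1
  Position 4 ('h'): repeat (last at 3), move window start to 4
  Position 4 ('h'): window [4,4] length 1
  Position 5 ('e'): window [4,5] length 2
  Position 6 ('e'): repeat (last at 5), move window start to 6
  Position 6 ('e'): window [6,6] length 1
  Position 7 ('e'): repeat (last at 6), move window start to 7
  Position 7 ('e'): window [7,7] length 1
Longest substring with no repeats: "beh" with length 3

3


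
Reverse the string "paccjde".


Input: paccjde
Reading characters right to left:
  Position 6: 'e'
  Position 5: 'd'
  Position 4: 'j'
  Position 3: 'c'
  Position 2: 'c'
  Position 1: 'a'
  Position 0: 'p'
Reversed: edjccap

edjccap


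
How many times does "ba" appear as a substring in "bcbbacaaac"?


Searching for "ba" in "bcbbacaaac"
Scanning each position:
  Position 0: "bc" => no
  Position 1: "cb" => no
  Position 2: "bb" => no
  Position 3: "ba" => MATCH
  Position 4: "ac" => no
  Position 5: "ca" => no
  Position 6: "aa" => no
  Position 7: "aa" => no
  Position 8: "ac" => no
Total occurrences: 1

1


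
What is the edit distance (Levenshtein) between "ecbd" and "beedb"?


Computing edit distance: "ecbd" -> "beedb"
DP table:
           b    e    e    d    b
      0    1    2    3    4    5
  e   1    1    1    2    3    4
  c   2    2    2    2    3    4
  b   3    2    3    3    3    3
  d   4    3    3    4    3    4
Edit distance = dp[4][5] = 4

4


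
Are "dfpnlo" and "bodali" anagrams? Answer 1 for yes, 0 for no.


Strings: "dfpnlo", "bodali"
Sorted first:  dflnop
Sorted second: abdilo
Differ at position 0: 'd' vs 'a' => not anagrams

0


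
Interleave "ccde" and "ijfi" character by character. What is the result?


Interleaving "ccde" and "ijfi":
  Position 0: 'c' from first, 'i' from second => "ci"
  Position 1: 'c' from first, 'j' from second => "cj"
  Position 2: 'd' from first, 'f' from second => "df"
  Position 3: 'e' from first, 'i' from second => "ei"
Result: cicjdfei

cicjdfei


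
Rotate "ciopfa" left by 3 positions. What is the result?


Input: "ciopfa", rotate left by 3
First 3 characters: "cio"
Remaining characters: "pfa"
Concatenate remaining + first: "pfa" + "cio" = "pfacio"

pfacio


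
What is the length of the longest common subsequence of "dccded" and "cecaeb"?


LCS of "dccded" and "cecaeb"
DP table:
           c    e    c    a    e    b
      0    0    0    0    0    0    0
  d   0    0    0    0    0    0    0
  c   0    1    1    1    1    1    1
  c   0    1    1    2    2    2    2
  d   0    1    1    2    2    2    2
  e   0    1    2    2    2    3    3
  d   0    1    2    2    2    3    3
LCS length = dp[6][6] = 3

3


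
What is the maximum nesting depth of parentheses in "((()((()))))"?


Input: "((()((()))))"
Tracking depth:
  Position 0 '(': depth becomes 1
  Position 1 '(': depth becomes 2
  Position 2 '(': depth becomes 3
  Position 3 ')': depth becomes 2
  Position 4 '(': depth becomes 3
  Position 5 '(': depth becomes 4
  Position 6 '(': depth becomes 5
  Position 7 ')': depth becomes 4
  Position 8 ')': depth becomes 3
  Position 9 ')': depth becomes 2
  Position 10 ')': depth becomes 1
  Position 11 ')': depth becomes 0
Maximum depth reached: 5

5


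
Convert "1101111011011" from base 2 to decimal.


Input: "1101111011011" in base 2
Positional expansion:
  Digit '1' (value 1) x 2^12 = 4096
  Digit '1' (value 1) x 2^11 = 2048
  Digit '0' (value 0) x 2^10 = 0
  Digit '1' (value 1) x 2^9 = 512
  Digit '1' (value 1) x 2^8 = 256
  Digit '1' (value 1) x 2^7 = 128
  Digit '1' (value 1) x 2^6 = 64
  Digit '0' (value 0) x 2^5 = 0
  Digit '1' (value 1) x 2^4 = 16
  Digit '1' (value 1) x 2^3 = 8
  Digit '0' (value 0) x 2^2 = 0
  Digit '1' (value 1) x 2^1 = 2
  Digit '1' (value 1) x 2^0 = 1
Sum = 7131

7131


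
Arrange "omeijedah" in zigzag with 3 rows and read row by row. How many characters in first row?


Zigzag "omeijedah" into 3 rows:
Placing characters:
  'o' => row 0
  'm' => row 1
  'e' => row 2
  'i' => row 1
  'j' => row 0
  'e' => row 1
  'd' => row 2
  'a' => row 1
  'h' => row 0
Rows:
  Row 0: "ojh"
  Row 1: "miea"
  Row 2: "ed"
First row length: 3

3


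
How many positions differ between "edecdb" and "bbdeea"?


Comparing "edecdb" and "bbdeea" position by position:
  Position 0: 'e' vs 'b' => DIFFER
  Position 1: 'd' vs 'b' => DIFFER
  Position 2: 'e' vs 'd' => DIFFER
  Position 3: 'c' vs 'e' => DIFFER
  Position 4: 'd' vs 'e' => DIFFER
  Position 5: 'b' vs 'a' => DIFFER
Positions that differ: 6

6


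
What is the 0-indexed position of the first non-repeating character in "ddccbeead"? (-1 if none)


Input: ddccbeead
Character frequencies:
  'a': 1
  'b': 1
  'c': 2
  'd': 3
  'e': 2
Scanning left to right for freq == 1:
  Position 0 ('d'): freq=3, skip
  Position 1 ('d'): freq=3, skip
  Position 2 ('c'): freq=2, skip
  Position 3 ('c'): freq=2, skip
  Position 4 ('b'): unique! => answer = 4

4


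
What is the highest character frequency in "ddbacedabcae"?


Input: ddbacedabcae
Character counts:
  'a': 3
  'b': 2
  'c': 2
  'd': 3
  'e': 2
Maximum frequency: 3

3


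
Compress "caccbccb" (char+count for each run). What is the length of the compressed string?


Input: caccbccb
Runs:
  'c' x 1 => "c1"
  'a' x 1 => "a1"
  'c' x 2 => "c2"
  'b' x 1 => "b1"
  'c' x 2 => "c2"
  'b' x 1 => "b1"
Compressed: "c1a1c2b1c2b1"
Compressed length: 12

12


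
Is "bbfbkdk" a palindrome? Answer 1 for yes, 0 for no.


Input: bbfbkdk
Reversed: kdkbfbb
  Compare pos 0 ('b') with pos 6 ('k'): MISMATCH
  Compare pos 1 ('b') with pos 5 ('d'): MISMATCH
  Compare pos 2 ('f') with pos 4 ('k'): MISMATCH
Result: not a palindrome

0


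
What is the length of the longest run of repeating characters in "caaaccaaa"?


Input: "caaaccaaa"
Scanning for longest run:
  Position 1 ('a'): new char, reset run to 1
  Position 2 ('a'): continues run of 'a', length=2
  Position 3 ('a'): continues run of 'a', length=3
  Position 4 ('c'): new char, reset run to 1
  Position 5 ('c'): continues run of 'c', length=2
  Position 6 ('a'): new char, reset run to 1
  Position 7 ('a'): continues run of 'a', length=2
  Position 8 ('a'): continues run of 'a', length=3
Longest run: 'a' with length 3

3


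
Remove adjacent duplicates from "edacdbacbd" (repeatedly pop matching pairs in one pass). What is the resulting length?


Input: edacdbacbd
Stack-based adjacent duplicate removal:
  Read 'e': push. Stack: e
  Read 'd': push. Stack: ed
  Read 'a': push. Stack: eda
  Read 'c': push. Stack: edac
  Read 'd': push. Stack: edacd
  Read 'b': push. Stack: edacdb
  Read 'a': push. Stack: edacdba
  Read 'c': push. Stack: edacdbac
  Read 'b': push. Stack: edacdbacb
  Read 'd': push. Stack: edacdbacbd
Final stack: "edacdbacbd" (length 10)

10


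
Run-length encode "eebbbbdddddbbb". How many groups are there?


Input: eebbbbdddddbbb
Scanning for consecutive runs:
  Group 1: 'e' x 2 (positions 0-1)
  Group 2: 'b' x 4 (positions 2-5)
  Group 3: 'd' x 5 (positions 6-10)
  Group 4: 'b' x 3 (positions 11-13)
Total groups: 4

4


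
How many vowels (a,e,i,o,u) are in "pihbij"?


Input: pihbij
Checking each character:
  'p' at position 0: consonant
  'i' at position 1: vowel (running total: 1)
  'h' at position 2: consonant
  'b' at position 3: consonant
  'i' at position 4: vowel (running total: 2)
  'j' at position 5: consonant
Total vowels: 2

2


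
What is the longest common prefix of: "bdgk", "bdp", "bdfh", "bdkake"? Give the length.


Words: bdgk, bdp, bdfh, bdkake
  Position 0: all 'b' => match
  Position 1: all 'd' => match
  Position 2: ('g', 'p', 'f', 'k') => mismatch, stop
LCP = "bd" (length 2)

2


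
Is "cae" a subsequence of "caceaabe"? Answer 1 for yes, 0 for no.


Check if "cae" is a subsequence of "caceaabe"
Greedy scan:
  Position 0 ('c'): matches sub[0] = 'c'
  Position 1 ('a'): matches sub[1] = 'a'
  Position 2 ('c'): no match needed
  Position 3 ('e'): matches sub[2] = 'e'
  Position 4 ('a'): no match needed
  Position 5 ('a'): no match needed
  Position 6 ('b'): no match needed
  Position 7 ('e'): no match needed
All 3 characters matched => is a subsequence

1


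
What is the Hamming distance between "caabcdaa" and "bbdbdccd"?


Comparing "caabcdaa" and "bbdbdccd" position by position:
  Position 0: 'c' vs 'b' => differ
  Position 1: 'a' vs 'b' => differ
  Position 2: 'a' vs 'd' => differ
  Position 3: 'b' vs 'b' => same
  Position 4: 'c' vs 'd' => differ
  Position 5: 'd' vs 'c' => differ
  Position 6: 'a' vs 'c' => differ
  Position 7: 'a' vs 'd' => differ
Total differences (Hamming distance): 7

7


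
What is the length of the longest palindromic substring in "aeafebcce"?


Input: "aeafebcce"
Checking substrings for palindromes:
  [0:3] "aea" (len 3) => palindrome
  [6:8] "cc" (len 2) => palindrome
Longest palindromic substring: "aea" with length 3

3


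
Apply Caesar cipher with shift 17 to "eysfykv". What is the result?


Caesar cipher: shift "eysfykv" by 17
  'e' (pos 4) + 17 = pos 21 = 'v'
  'y' (pos 24) + 17 = pos 15 = 'p'
  's' (pos 18) + 17 = pos 9 = 'j'
  'f' (pos 5) + 17 = pos 22 = 'w'
  'y' (pos 24) + 17 = pos 15 = 'p'
  'k' (pos 10) + 17 = pos 1 = 'b'
  'v' (pos 21) + 17 = pos 12 = 'm'
Result: vpjwpbm

vpjwpbm


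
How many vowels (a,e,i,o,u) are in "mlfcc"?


Input: mlfcc
Checking each character:
  'm' at position 0: consonant
  'l' at position 1: consonant
  'f' at position 2: consonant
  'c' at position 3: consonant
  'c' at position 4: consonant
Total vowels: 0

0


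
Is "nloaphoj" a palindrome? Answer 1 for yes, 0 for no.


Input: nloaphoj
Reversed: johpaoln
  Compare pos 0 ('n') with pos 7 ('j'): MISMATCH
  Compare pos 1 ('l') with pos 6 ('o'): MISMATCH
  Compare pos 2 ('o') with pos 5 ('h'): MISMATCH
  Compare pos 3 ('a') with pos 4 ('p'): MISMATCH
Result: not a palindrome

0


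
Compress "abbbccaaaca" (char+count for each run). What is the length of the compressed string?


Input: abbbccaaaca
Runs:
  'a' x 1 => "a1"
  'b' x 3 => "b3"
  'c' x 2 => "c2"
  'a' x 3 => "a3"
  'c' x 1 => "c1"
  'a' x 1 => "a1"
Compressed: "a1b3c2a3c1a1"
Compressed length: 12

12


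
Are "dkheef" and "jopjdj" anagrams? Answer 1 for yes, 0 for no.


Strings: "dkheef", "jopjdj"
Sorted first:  deefhk
Sorted second: djjjop
Differ at position 1: 'e' vs 'j' => not anagrams

0


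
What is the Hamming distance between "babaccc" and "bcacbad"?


Comparing "babaccc" and "bcacbad" position by position:
  Position 0: 'b' vs 'b' => same
  Position 1: 'a' vs 'c' => differ
  Position 2: 'b' vs 'a' => differ
  Position 3: 'a' vs 'c' => differ
  Position 4: 'c' vs 'b' => differ
  Position 5: 'c' vs 'a' => differ
  Position 6: 'c' vs 'd' => differ
Total differences (Hamming distance): 6

6


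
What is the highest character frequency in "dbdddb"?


Input: dbdddb
Character counts:
  'b': 2
  'd': 4
Maximum frequency: 4

4


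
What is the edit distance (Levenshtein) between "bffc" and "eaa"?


Computing edit distance: "bffc" -> "eaa"
DP table:
           e    a    a
      0    1    2    3
  b   1    1    2    3
  f   2    2    2    3
  f   3    3    3    3
  c   4    4    4    4
Edit distance = dp[4][3] = 4

4


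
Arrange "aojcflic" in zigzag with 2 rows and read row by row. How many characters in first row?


Zigzag "aojcflic" into 2 rows:
Placing characters:
  'a' => row 0
  'o' => row 1
  'j' => row 0
  'c' => row 1
  'f' => row 0
  'l' => row 1
  'i' => row 0
  'c' => row 1
Rows:
  Row 0: "ajfi"
  Row 1: "oclc"
First row length: 4

4


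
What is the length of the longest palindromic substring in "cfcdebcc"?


Input: "cfcdebcc"
Checking substrings for palindromes:
  [0:3] "cfc" (len 3) => palindrome
  [6:8] "cc" (len 2) => palindrome
Longest palindromic substring: "cfc" with length 3

3


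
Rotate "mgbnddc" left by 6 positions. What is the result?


Input: "mgbnddc", rotate left by 6
First 6 characters: "mgbndd"
Remaining characters: "c"
Concatenate remaining + first: "c" + "mgbndd" = "cmgbndd"

cmgbndd


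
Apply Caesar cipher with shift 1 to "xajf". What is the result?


Caesar cipher: shift "xajf" by 1
  'x' (pos 23) + 1 = pos 24 = 'y'
  'a' (pos 0) + 1 = pos 1 = 'b'
  'j' (pos 9) + 1 = pos 10 = 'k'
  'f' (pos 5) + 1 = pos 6 = 'g'
Result: ybkg

ybkg


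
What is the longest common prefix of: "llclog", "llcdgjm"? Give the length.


Words: llclog, llcdgjm
  Position 0: all 'l' => match
  Position 1: all 'l' => match
  Position 2: all 'c' => match
  Position 3: ('l', 'd') => mismatch, stop
LCP = "llc" (length 3)

3


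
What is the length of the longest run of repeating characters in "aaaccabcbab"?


Input: "aaaccabcbab"
Scanning for longest run:
  Position 1 ('a'): continues run of 'a', length=2
  Position 2 ('a'): continues run of 'a', length=3
  Position 3 ('c'): new char, reset run to 1
  Position 4 ('c'): continues run of 'c', length=2
  Position 5 ('a'): new char, reset run to 1
  Position 6 ('b'): new char, reset run to 1
  Position 7 ('c'): new char, reset run to 1
  Position 8 ('b'): new char, reset run to 1
  Position 9 ('a'): new char, reset run to 1
  Position 10 ('b'): new char, reset run to 1
Longest run: 'a' with length 3

3


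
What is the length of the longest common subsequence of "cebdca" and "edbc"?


LCS of "cebdca" and "edbc"
DP table:
           e    d    b    c
      0    0    0    0    0
  c   0    0    0    0    1
  e   0    1    1    1    1
  b   0    1    1    2    2
  d   0    1    2    2    2
  c   0    1    2    2    3
  a   0    1    2    2    3
LCS length = dp[6][4] = 3

3


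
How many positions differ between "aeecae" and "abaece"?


Comparing "aeecae" and "abaece" position by position:
  Position 0: 'a' vs 'a' => same
  Position 1: 'e' vs 'b' => DIFFER
  Position 2: 'e' vs 'a' => DIFFER
  Position 3: 'c' vs 'e' => DIFFER
  Position 4: 'a' vs 'c' => DIFFER
  Position 5: 'e' vs 'e' => same
Positions that differ: 4

4


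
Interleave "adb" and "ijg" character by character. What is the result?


Interleaving "adb" and "ijg":
  Position 0: 'a' from first, 'i' from second => "ai"
  Position 1: 'd' from first, 'j' from second => "dj"
  Position 2: 'b' from first, 'g' from second => "bg"
Result: aidjbg

aidjbg


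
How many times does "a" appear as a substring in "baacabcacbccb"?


Searching for "a" in "baacabcacbccb"
Scanning each position:
  Position 0: "b" => no
  Position 1: "a" => MATCH
  Position 2: "a" => MATCH
  Position 3: "c" => no
  Position 4: "a" => MATCH
  Position 5: "b" => no
  Position 6: "c" => no
  Position 7: "a" => MATCH
  Position 8: "c" => no
  Position 9: "b" => no
  Position 10: "c" => no
  Position 11: "c" => no
  Position 12: "b" => no
Total occurrences: 4

4


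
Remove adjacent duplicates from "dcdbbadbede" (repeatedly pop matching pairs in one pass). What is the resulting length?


Input: dcdbbadbede
Stack-based adjacent duplicate removal:
  Read 'd': push. Stack: d
  Read 'c': push. Stack: dc
  Read 'd': push. Stack: dcd
  Read 'b': push. Stack: dcdb
  Read 'b': matches stack top 'b' => pop. Stack: dcd
  Read 'a': push. Stack: dcda
  Read 'd': push. Stack: dcdad
  Read 'b': push. Stack: dcdadb
  Read 'e': push. Stack: dcdadbe
  Read 'd': push. Stack: dcdadbed
  Read 'e': push. Stack: dcdadbede
Final stack: "dcdadbede" (length 9)

9


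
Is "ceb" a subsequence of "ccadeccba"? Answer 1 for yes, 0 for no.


Check if "ceb" is a subsequence of "ccadeccba"
Greedy scan:
  Position 0 ('c'): matches sub[0] = 'c'
  Position 1 ('c'): no match needed
  Position 2 ('a'): no match needed
  Position 3 ('d'): no match needed
  Position 4 ('e'): matches sub[1] = 'e'
  Position 5 ('c'): no match needed
  Position 6 ('c'): no match needed
  Position 7 ('b'): matches sub[2] = 'b'
  Position 8 ('a'): no match needed
All 3 characters matched => is a subsequence

1


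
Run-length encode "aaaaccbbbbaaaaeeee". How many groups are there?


Input: aaaaccbbbbaaaaeeee
Scanning for consecutive runs:
  Group 1: 'a' x 4 (positions 0-3)
  Group 2: 'c' x 2 (positions 4-5)
  Group 3: 'b' x 4 (positions 6-9)
  Group 4: 'a' x 4 (positions 10-13)
  Group 5: 'e' x 4 (positions 14-17)
Total groups: 5

5


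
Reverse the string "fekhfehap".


Input: fekhfehap
Reading characters right to left:
  Position 8: 'p'
  Position 7: 'a'
  Position 6: 'h'
  Position 5: 'e'
  Position 4: 'f'
  Position 3: 'h'
  Position 2: 'k'
  Position 1: 'e'
  Position 0: 'f'
Reversed: pahefhkef

pahefhkef


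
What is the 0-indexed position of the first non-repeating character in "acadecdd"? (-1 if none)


Input: acadecdd
Character frequencies:
  'a': 2
  'c': 2
  'd': 3
  'e': 1
Scanning left to right for freq == 1:
  Position 0 ('a'): freq=2, skip
  Position 1 ('c'): freq=2, skip
  Position 2 ('a'): freq=2, skip
  Position 3 ('d'): freq=3, skip
  Position 4 ('e'): unique! => answer = 4

4


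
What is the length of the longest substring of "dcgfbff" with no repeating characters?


Input: "dcgfbff"
Sliding window (track last position of each char):
  Position 0 ('d'): window [0,0] length 1 -- new best
  Position 1 ('c'): window [0,1] length 2 -- new best
  Position 2 ('g'): window [0,2] length 3 -- new best
  Position 3 ('f'): window [0,3] length 4 -- new best
  Position 4 ('b'): window [0,4] length 5 -- new best
  Position 5 ('f'): repeat (last at 3), move window start to 4
  Position 5 ('f'): window [4,5] length 2
  Position 6 ('f'): repeat (last at 5), move window start to 6
  Position 6 ('f'): window [6,6] length 1
Longest substring with no repeats: "dcgfb" with length 5

5


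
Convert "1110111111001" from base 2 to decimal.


Input: "1110111111001" in base 2
Positional expansion:
  Digit '1' (value 1) x 2^12 = 4096
  Digit '1' (value 1) x 2^11 = 2048
  Digit '1' (value 1) x 2^10 = 1024
  Digit '0' (value 0) x 2^9 = 0
  Digit '1' (value 1) x 2^8 = 256
  Digit '1' (value 1) x 2^7 = 128
  Digit '1' (value 1) x 2^6 = 64
  Digit '1' (value 1) x 2^5 = 32
  Digit '1' (value 1) x 2^4 = 16
  Digit '1' (value 1) x 2^3 = 8
  Digit '0' (value 0) x 2^2 = 0
  Digit '0' (value 0) x 2^1 = 0
  Digit '1' (value 1) x 2^0 = 1
Sum = 7673

7673
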